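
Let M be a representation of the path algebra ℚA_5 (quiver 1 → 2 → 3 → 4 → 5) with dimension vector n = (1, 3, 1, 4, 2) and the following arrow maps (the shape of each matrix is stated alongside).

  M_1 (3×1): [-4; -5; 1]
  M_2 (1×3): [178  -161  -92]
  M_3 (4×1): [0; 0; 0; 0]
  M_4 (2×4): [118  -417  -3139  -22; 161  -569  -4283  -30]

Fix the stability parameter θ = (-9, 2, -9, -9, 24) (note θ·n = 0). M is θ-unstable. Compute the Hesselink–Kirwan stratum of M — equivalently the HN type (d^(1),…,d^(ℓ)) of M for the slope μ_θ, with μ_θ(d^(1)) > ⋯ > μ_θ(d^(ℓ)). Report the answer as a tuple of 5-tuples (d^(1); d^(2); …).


Barcode: M ≅ I[1,3], I[2,2]^2, I[4,4]^2, I[4,5]^2. HN layers by μ_θ (4 steps, strictly decreasing):
  μ^(1)=24; μ^(2)=2; μ^(3)=-7/2; μ^(4)=-9

((0, 0, 0, 0, 2); (0, 2, 0, 0, 0); (0, 1, 1, 0, 0); (1, 0, 0, 4, 0))


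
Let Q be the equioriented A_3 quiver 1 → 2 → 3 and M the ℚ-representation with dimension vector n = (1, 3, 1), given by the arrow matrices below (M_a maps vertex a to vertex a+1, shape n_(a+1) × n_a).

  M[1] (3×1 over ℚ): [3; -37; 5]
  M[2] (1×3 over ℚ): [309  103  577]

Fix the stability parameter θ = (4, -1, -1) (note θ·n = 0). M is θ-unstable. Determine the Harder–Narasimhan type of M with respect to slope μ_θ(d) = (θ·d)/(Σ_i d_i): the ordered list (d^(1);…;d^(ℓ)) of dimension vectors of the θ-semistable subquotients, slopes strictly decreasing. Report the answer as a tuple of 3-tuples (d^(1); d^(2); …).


Via rank(M_{q-1}∘⋯∘M_p): M ≅ I[1,3], I[2,2]^2.
μ_θ-semistable layers: μ^(1)=2/3; μ^(2)=-1

((1, 1, 1); (0, 2, 0))


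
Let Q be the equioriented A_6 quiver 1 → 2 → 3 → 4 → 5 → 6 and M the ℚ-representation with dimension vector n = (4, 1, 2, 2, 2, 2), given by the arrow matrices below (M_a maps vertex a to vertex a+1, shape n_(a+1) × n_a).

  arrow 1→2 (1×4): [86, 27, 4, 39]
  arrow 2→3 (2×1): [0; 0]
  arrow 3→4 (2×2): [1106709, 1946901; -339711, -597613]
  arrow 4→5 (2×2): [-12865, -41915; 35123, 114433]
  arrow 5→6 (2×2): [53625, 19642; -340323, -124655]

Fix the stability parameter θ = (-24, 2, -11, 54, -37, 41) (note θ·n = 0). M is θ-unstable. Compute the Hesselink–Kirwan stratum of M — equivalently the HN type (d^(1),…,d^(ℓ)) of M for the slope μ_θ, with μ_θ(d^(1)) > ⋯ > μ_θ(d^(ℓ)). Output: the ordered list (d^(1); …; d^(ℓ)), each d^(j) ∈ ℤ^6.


Interval decomposition of M: I[1,1]^3, I[1,2], I[3,4], I[3,6], I[5,6].
HN type (ℓ=7): μ^(1)=54; μ^(2)=41; μ^(3)=17/2; μ^(4)=2; μ^(5)=-11; μ^(6)=-24; μ^(7)=-37

((0, 0, 0, 1, 0, 0); (0, 0, 0, 0, 0, 2); (0, 0, 0, 1, 1, 0); (0, 1, 0, 0, 0, 0); (0, 0, 2, 0, 0, 0); (4, 0, 0, 0, 0, 0); (0, 0, 0, 0, 1, 0))


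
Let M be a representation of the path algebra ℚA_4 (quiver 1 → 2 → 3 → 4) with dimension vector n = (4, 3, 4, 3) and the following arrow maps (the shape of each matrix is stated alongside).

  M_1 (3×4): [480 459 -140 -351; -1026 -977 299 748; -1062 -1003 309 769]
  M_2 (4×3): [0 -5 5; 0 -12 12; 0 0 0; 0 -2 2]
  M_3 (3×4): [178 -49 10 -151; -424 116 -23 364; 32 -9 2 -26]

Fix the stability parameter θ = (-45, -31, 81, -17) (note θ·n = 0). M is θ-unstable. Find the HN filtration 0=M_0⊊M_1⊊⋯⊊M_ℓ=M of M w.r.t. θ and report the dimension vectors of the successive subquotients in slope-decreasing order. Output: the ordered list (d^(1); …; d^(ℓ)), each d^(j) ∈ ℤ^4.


Via rank(M_{q-1}∘⋯∘M_p): M ≅ I[1,1], I[1,2]^2, I[1,3], I[3,4]^3.
μ_θ-semistable layers: μ^(1)=81; μ^(2)=32; μ^(3)=-31; μ^(4)=-45

((0, 0, 1, 0); (0, 0, 3, 3); (0, 3, 0, 0); (4, 0, 0, 0))


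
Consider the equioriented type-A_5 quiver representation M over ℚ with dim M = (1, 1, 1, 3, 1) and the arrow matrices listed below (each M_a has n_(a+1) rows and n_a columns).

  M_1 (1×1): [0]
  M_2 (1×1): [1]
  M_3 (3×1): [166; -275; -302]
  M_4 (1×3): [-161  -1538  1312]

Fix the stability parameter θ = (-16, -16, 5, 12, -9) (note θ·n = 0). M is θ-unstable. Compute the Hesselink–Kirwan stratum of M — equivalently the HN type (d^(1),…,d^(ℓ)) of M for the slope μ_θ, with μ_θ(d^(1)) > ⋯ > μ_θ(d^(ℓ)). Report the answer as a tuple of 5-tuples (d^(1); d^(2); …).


Via rank(M_{q-1}∘⋯∘M_p): M ≅ I[1,1], I[2,4], I[4,4], I[4,5].
μ_θ-semistable layers: μ^(1)=12; μ^(2)=5; μ^(3)=3/2; μ^(4)=-16

((0, 0, 0, 2, 0); (0, 0, 1, 0, 0); (0, 0, 0, 1, 1); (1, 1, 0, 0, 0))


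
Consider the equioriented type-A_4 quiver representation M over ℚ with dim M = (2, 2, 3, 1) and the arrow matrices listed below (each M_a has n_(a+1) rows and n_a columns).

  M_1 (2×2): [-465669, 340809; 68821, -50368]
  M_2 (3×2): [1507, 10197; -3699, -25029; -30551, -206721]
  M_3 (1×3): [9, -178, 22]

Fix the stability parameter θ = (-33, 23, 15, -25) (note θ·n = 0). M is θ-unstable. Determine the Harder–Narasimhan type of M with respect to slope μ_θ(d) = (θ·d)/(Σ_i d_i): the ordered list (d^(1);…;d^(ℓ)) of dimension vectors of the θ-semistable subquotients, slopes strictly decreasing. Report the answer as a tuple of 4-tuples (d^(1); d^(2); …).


Barcode: M ≅ I[1,2], I[1,4], I[3,3]^2. HN layers by μ_θ (4 steps, strictly decreasing):
  μ^(1)=23; μ^(2)=15; μ^(3)=13/3; μ^(4)=-33

((0, 1, 0, 0); (0, 0, 2, 0); (0, 1, 1, 1); (2, 0, 0, 0))


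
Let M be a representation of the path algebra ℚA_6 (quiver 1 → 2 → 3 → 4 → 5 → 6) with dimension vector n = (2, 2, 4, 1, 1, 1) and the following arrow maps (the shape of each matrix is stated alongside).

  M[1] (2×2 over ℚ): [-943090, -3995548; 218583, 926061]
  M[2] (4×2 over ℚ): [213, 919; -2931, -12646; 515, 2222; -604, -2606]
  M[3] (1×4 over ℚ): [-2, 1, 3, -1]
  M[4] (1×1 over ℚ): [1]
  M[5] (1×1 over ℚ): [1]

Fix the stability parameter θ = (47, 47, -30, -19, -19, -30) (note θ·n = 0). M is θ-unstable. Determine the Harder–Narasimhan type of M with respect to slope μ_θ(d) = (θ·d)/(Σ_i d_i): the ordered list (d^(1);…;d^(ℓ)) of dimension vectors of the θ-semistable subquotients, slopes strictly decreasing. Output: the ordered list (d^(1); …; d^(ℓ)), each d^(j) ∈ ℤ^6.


Barcode: M ≅ I[1,3], I[1,6], I[3,3]^2. HN layers by μ_θ (3 steps, strictly decreasing):
  μ^(1)=64/3; μ^(2)=-2/3; μ^(3)=-30

((1, 1, 1, 0, 0, 0); (1, 1, 1, 1, 1, 1); (0, 0, 2, 0, 0, 0))


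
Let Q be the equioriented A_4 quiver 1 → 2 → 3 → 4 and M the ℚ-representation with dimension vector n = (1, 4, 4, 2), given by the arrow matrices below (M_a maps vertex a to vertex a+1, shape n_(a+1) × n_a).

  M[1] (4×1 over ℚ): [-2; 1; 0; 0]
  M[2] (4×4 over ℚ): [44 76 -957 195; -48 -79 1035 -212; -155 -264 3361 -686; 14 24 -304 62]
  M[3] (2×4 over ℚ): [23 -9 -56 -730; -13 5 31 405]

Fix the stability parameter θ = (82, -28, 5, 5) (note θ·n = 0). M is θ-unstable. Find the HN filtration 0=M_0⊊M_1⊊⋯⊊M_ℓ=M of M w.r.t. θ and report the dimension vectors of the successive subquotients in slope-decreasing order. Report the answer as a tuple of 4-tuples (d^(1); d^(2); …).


Via rank(M_{q-1}∘⋯∘M_p): M ≅ I[1,4], I[2,2], I[2,3], I[2,4], I[3,3].
μ_θ-semistable layers: μ^(1)=16; μ^(2)=5; μ^(3)=-28

((1, 1, 1, 1); (0, 0, 3, 1); (0, 3, 0, 0))


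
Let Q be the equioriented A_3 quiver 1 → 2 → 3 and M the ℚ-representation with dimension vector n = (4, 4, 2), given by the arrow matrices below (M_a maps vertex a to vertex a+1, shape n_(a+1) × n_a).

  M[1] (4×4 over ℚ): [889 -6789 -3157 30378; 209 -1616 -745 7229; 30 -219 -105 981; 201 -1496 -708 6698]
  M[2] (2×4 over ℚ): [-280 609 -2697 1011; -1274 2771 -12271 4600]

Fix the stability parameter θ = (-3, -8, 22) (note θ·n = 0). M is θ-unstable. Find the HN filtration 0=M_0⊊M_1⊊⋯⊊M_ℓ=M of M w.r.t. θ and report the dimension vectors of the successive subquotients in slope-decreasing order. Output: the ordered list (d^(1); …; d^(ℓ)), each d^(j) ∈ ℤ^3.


Barcode: M ≅ I[1,2]^2, I[1,3]^2. HN layers by μ_θ (2 steps, strictly decreasing):
  μ^(1)=22; μ^(2)=-11/2

((0, 0, 2); (4, 4, 0))


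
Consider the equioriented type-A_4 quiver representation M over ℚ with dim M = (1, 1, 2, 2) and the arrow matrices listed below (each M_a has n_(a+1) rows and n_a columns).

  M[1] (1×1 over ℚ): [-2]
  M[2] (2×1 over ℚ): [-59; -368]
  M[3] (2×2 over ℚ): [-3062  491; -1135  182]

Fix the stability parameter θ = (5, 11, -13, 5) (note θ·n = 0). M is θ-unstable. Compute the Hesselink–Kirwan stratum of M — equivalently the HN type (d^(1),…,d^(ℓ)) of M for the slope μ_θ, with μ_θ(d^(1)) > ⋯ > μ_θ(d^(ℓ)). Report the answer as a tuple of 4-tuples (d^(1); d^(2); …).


Barcode: M ≅ I[1,4], I[3,4]. HN layers by μ_θ (3 steps, strictly decreasing):
  μ^(1)=5; μ^(2)=1; μ^(3)=-13

((0, 0, 0, 2); (1, 1, 1, 0); (0, 0, 1, 0))


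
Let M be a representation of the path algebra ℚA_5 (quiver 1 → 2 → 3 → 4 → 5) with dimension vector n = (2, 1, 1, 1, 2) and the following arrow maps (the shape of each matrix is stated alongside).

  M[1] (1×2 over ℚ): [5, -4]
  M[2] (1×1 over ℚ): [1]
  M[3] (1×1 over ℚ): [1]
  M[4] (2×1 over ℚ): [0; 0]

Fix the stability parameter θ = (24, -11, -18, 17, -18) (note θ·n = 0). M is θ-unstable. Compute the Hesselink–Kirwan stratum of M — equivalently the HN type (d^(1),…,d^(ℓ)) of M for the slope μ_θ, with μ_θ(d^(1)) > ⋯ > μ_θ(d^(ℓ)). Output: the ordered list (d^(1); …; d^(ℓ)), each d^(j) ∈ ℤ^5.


Barcode: M ≅ I[1,1], I[1,4], I[5,5]^2. HN layers by μ_θ (4 steps, strictly decreasing):
  μ^(1)=24; μ^(2)=17; μ^(3)=-5/3; μ^(4)=-18

((1, 0, 0, 0, 0); (0, 0, 0, 1, 0); (1, 1, 1, 0, 0); (0, 0, 0, 0, 2))


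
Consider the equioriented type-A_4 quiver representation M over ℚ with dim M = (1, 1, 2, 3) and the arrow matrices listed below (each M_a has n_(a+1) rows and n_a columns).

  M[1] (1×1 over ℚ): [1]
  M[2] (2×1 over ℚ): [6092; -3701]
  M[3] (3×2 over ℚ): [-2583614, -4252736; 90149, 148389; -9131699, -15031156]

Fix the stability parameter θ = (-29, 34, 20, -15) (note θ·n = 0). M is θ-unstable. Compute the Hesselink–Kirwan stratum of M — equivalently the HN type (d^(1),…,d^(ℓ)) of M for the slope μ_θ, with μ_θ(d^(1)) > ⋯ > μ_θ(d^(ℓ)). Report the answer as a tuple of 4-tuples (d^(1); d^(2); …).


Via rank(M_{q-1}∘⋯∘M_p): M ≅ I[1,4], I[3,4], I[4,4].
μ_θ-semistable layers: μ^(1)=13; μ^(2)=5/2; μ^(3)=-15; μ^(4)=-29

((0, 1, 1, 1); (0, 0, 1, 1); (0, 0, 0, 1); (1, 0, 0, 0))


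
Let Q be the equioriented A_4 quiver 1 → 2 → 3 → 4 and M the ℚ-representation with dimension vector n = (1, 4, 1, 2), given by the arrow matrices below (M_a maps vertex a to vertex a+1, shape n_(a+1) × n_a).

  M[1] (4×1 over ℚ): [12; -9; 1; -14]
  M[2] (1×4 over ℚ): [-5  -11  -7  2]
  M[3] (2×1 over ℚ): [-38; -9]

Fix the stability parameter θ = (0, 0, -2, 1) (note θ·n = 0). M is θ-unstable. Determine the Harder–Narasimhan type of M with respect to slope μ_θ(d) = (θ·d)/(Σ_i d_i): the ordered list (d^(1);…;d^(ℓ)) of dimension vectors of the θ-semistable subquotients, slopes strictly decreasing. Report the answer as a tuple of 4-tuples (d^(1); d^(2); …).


Interval decomposition of M: I[1,4], I[2,2]^3, I[4,4].
HN type (ℓ=3): μ^(1)=1; μ^(2)=0; μ^(3)=-2/3

((0, 0, 0, 2); (0, 3, 0, 0); (1, 1, 1, 0))


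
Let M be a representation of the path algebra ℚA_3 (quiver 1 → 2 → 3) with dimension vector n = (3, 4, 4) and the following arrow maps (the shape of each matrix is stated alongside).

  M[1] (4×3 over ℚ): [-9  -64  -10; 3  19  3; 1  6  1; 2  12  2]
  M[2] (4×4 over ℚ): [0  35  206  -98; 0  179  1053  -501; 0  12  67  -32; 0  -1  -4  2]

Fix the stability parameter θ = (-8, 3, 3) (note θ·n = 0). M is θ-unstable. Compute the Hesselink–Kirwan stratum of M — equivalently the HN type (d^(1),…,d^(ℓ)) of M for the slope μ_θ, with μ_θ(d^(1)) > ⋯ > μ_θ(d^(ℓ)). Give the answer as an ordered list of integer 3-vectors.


Interval decomposition of M: I[1,2], I[1,3]^2, I[2,3], I[3,3].
HN type (ℓ=2): μ^(1)=3; μ^(2)=-8

((0, 4, 4); (3, 0, 0))


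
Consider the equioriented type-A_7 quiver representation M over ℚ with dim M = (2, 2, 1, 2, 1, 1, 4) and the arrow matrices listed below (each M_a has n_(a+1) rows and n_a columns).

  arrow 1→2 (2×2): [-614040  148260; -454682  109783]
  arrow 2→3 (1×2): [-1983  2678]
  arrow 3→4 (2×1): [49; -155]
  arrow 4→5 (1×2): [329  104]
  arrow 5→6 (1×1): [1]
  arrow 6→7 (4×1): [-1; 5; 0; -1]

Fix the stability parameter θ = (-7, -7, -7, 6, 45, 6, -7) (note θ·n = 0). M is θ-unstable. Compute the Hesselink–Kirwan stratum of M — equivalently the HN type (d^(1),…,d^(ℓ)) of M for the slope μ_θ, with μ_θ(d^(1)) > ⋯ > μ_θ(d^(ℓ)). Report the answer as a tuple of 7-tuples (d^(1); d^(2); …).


Interval decomposition of M: I[1,1], I[1,7], I[2,2], I[4,4], I[7,7]^3.
HN type (ℓ=3): μ^(1)=44/3; μ^(2)=6; μ^(3)=-7

((0, 0, 0, 0, 1, 1, 1); (0, 0, 0, 2, 0, 0, 0); (2, 2, 1, 0, 0, 0, 3))


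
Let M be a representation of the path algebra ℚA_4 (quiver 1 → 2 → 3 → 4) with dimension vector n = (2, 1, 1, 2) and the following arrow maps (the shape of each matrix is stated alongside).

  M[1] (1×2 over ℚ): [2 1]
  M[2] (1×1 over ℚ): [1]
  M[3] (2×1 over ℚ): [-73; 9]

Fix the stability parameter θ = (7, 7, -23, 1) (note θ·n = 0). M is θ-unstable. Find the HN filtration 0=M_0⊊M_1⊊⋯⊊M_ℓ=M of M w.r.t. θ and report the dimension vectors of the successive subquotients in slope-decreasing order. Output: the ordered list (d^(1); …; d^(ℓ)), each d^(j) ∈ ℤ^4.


Via rank(M_{q-1}∘⋯∘M_p): M ≅ I[1,1], I[1,4], I[4,4].
μ_θ-semistable layers: μ^(1)=7; μ^(2)=1; μ^(3)=-3

((1, 0, 0, 0); (0, 0, 0, 2); (1, 1, 1, 0))


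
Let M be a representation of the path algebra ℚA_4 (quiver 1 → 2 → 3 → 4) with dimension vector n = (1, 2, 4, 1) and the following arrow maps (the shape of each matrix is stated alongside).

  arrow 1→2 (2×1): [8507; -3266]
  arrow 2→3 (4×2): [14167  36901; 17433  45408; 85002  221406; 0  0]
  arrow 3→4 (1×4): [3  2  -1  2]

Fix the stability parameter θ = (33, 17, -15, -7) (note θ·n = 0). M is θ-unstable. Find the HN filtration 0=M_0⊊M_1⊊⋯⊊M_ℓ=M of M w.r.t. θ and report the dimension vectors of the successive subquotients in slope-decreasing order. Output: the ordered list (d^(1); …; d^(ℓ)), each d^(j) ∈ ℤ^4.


Interval decomposition of M: I[1,4], I[2,3], I[3,3]^2.
HN type (ℓ=3): μ^(1)=7; μ^(2)=1; μ^(3)=-15

((1, 1, 1, 1); (0, 1, 1, 0); (0, 0, 2, 0))


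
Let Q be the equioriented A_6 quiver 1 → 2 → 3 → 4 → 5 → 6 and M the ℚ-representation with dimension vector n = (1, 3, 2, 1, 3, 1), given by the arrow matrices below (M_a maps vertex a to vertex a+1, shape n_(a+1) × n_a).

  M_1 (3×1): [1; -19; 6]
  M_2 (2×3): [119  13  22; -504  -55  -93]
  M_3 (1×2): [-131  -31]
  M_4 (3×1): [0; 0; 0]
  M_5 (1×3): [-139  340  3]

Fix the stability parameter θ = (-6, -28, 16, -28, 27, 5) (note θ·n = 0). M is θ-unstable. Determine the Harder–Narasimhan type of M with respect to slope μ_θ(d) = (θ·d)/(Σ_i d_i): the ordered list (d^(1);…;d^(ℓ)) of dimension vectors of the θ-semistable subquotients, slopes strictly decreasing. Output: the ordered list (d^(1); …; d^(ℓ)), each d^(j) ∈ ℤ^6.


Interval decomposition of M: I[1,4], I[2,2], I[2,3], I[5,5]^2, I[5,6].
HN type (ℓ=5): μ^(1)=27; μ^(2)=16; μ^(3)=-6; μ^(4)=-17; μ^(5)=-28

((0, 0, 0, 0, 2, 0); (0, 0, 1, 0, 1, 1); (0, 0, 1, 1, 0, 0); (1, 1, 0, 0, 0, 0); (0, 2, 0, 0, 0, 0))


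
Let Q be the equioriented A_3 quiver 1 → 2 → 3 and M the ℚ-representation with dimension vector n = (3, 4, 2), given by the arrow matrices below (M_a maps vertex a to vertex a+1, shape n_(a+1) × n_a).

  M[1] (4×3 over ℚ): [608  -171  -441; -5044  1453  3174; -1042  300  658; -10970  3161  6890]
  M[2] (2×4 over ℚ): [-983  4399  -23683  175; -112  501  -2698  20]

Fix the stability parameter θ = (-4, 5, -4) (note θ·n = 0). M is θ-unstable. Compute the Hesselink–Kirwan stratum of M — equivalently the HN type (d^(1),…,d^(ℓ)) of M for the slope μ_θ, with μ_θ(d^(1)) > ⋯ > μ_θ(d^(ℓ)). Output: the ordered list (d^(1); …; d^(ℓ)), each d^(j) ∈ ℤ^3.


Barcode: M ≅ I[1,2], I[1,3]^2, I[2,2]. HN layers by μ_θ (3 steps, strictly decreasing):
  μ^(1)=5; μ^(2)=1/2; μ^(3)=-4

((0, 2, 0); (0, 2, 2); (3, 0, 0))


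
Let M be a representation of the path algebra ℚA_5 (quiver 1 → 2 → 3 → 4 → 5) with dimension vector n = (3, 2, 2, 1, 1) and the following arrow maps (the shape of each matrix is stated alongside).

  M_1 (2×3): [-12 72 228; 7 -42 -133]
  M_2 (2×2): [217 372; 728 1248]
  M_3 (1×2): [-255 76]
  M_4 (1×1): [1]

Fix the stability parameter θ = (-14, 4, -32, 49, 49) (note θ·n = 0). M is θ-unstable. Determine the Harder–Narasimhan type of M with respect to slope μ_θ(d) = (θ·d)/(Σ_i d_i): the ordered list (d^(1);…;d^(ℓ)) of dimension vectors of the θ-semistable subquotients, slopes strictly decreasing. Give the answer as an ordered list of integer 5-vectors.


Barcode: M ≅ I[1,1]^2, I[1,2], I[2,5], I[3,3]. HN layers by μ_θ (4 steps, strictly decreasing):
  μ^(1)=49; μ^(2)=4; μ^(3)=-14; μ^(4)=-32

((0, 0, 0, 1, 1); (0, 1, 0, 0, 0); (3, 1, 1, 0, 0); (0, 0, 1, 0, 0))


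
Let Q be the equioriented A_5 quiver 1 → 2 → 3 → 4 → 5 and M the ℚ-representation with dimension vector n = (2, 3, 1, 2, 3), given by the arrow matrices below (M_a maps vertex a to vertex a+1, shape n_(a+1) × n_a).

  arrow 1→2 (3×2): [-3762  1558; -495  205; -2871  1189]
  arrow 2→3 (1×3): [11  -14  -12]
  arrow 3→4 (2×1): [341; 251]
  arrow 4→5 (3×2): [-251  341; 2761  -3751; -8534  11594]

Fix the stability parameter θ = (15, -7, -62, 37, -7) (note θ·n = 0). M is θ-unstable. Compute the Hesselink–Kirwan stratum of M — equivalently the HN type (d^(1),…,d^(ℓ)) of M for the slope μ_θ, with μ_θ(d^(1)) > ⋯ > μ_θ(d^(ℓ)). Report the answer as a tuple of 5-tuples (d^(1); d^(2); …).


Interval decomposition of M: I[1,1], I[1,2], I[2,2], I[2,4], I[4,5], I[5,5]^2.
HN type (ℓ=5): μ^(1)=37; μ^(2)=15; μ^(3)=4; μ^(4)=-7; μ^(5)=-69/2

((0, 0, 0, 1, 0); (1, 0, 0, 1, 1); (1, 1, 0, 0, 0); (0, 1, 0, 0, 2); (0, 1, 1, 0, 0))


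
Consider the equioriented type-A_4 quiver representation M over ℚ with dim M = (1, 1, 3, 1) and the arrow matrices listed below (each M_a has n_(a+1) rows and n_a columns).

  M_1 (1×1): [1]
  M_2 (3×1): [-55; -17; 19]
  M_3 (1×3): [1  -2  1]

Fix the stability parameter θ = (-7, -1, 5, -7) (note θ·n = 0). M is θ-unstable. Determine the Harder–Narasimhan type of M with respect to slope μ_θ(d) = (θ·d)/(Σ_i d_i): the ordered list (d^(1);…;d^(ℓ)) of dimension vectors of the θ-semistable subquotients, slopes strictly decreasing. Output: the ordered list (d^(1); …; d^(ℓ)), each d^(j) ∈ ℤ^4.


Barcode: M ≅ I[1,4], I[3,3]^2. HN layers by μ_θ (3 steps, strictly decreasing):
  μ^(1)=5; μ^(2)=-1; μ^(3)=-7

((0, 0, 2, 0); (0, 1, 1, 1); (1, 0, 0, 0))


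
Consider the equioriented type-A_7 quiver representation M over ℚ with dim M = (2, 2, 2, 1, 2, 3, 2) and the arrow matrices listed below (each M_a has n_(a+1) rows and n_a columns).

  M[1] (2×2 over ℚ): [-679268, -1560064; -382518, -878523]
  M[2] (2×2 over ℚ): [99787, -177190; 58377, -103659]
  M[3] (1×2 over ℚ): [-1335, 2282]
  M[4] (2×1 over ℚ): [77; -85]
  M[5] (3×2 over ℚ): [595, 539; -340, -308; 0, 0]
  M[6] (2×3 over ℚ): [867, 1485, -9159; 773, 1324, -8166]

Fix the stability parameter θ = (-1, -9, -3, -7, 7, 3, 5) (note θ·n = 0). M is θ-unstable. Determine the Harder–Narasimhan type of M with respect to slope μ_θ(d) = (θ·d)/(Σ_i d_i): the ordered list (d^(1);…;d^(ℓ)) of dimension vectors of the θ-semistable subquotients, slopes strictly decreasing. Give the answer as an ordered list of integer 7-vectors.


Barcode: M ≅ I[1,3], I[1,5], I[5,7], I[6,6], I[6,7]. HN layers by μ_θ (5 steps, strictly decreasing):
  μ^(1)=7; μ^(2)=5; μ^(3)=3; μ^(4)=-3; μ^(5)=-5

((0, 0, 0, 0, 1, 0, 0); (0, 0, 0, 0, 1, 1, 2); (0, 0, 0, 0, 0, 2, 0); (0, 0, 1, 0, 0, 0, 0); (2, 2, 1, 1, 0, 0, 0))


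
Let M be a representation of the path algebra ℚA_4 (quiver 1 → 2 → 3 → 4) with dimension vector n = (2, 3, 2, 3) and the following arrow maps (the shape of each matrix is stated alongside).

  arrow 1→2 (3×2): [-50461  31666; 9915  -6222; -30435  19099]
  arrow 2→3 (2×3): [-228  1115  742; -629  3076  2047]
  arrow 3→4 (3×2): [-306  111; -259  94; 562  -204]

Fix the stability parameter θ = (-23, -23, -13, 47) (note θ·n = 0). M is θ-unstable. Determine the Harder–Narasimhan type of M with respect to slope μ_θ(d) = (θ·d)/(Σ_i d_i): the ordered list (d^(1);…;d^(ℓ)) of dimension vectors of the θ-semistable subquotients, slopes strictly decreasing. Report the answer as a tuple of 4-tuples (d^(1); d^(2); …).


Barcode: M ≅ I[1,4]^2, I[2,2], I[4,4]. HN layers by μ_θ (3 steps, strictly decreasing):
  μ^(1)=47; μ^(2)=-13; μ^(3)=-23

((0, 0, 0, 3); (0, 0, 2, 0); (2, 3, 0, 0))


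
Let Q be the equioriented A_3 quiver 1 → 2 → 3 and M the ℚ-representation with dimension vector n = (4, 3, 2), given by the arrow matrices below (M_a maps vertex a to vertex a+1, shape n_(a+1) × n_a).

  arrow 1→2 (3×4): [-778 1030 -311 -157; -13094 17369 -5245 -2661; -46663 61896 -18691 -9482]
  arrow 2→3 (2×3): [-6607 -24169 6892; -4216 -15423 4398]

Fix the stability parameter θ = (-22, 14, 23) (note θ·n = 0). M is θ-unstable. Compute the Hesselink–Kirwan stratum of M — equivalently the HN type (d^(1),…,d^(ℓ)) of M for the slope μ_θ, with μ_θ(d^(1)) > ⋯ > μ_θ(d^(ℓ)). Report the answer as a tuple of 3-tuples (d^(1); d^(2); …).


Barcode: M ≅ I[1,1], I[1,2], I[1,3]^2. HN layers by μ_θ (3 steps, strictly decreasing):
  μ^(1)=23; μ^(2)=14; μ^(3)=-22

((0, 0, 2); (0, 3, 0); (4, 0, 0))


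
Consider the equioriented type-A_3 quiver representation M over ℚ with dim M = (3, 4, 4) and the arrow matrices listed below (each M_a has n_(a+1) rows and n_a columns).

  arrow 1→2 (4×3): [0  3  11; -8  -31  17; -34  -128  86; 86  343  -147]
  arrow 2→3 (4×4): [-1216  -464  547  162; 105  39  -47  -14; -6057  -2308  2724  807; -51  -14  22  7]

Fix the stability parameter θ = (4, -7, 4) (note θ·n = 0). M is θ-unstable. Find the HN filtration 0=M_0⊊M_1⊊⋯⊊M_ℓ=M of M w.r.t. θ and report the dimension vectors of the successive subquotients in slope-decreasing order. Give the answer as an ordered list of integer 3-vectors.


Barcode: M ≅ I[1,1], I[1,3]^2, I[2,2], I[2,3], I[3,3]. HN layers by μ_θ (3 steps, strictly decreasing):
  μ^(1)=4; μ^(2)=-3/2; μ^(3)=-7

((1, 0, 4); (2, 2, 0); (0, 2, 0))


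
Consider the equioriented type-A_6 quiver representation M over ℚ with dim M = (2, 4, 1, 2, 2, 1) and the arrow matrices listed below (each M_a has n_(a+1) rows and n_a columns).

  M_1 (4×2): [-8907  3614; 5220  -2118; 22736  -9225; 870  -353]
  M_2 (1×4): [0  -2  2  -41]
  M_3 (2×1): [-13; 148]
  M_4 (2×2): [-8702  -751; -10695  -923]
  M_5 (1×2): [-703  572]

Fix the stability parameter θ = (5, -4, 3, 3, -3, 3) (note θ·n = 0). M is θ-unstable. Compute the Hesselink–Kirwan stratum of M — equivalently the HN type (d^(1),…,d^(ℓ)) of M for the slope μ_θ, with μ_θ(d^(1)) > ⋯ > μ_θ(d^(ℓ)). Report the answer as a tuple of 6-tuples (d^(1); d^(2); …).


Interval decomposition of M: I[1,2], I[1,6], I[2,2]^2, I[4,5].
HN type (ℓ=5): μ^(1)=3; μ^(2)=1; μ^(3)=1/2; μ^(4)=0; μ^(5)=-4

((0, 0, 0, 0, 0, 1); (0, 0, 1, 1, 1, 0); (2, 2, 0, 0, 0, 0); (0, 0, 0, 1, 1, 0); (0, 2, 0, 0, 0, 0))


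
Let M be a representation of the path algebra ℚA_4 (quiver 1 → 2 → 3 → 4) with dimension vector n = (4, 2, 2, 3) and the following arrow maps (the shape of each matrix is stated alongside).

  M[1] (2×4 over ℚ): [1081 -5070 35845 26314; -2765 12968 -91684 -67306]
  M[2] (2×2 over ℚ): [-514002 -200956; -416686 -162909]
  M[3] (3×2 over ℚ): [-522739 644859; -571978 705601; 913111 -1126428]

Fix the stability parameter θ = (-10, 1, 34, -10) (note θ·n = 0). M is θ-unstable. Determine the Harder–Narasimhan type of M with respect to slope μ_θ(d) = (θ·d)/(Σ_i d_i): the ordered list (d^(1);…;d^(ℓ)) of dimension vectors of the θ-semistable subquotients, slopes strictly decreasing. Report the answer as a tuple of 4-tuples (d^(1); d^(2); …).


Interval decomposition of M: I[1,1]^2, I[1,4]^2, I[4,4].
HN type (ℓ=3): μ^(1)=12; μ^(2)=1; μ^(3)=-10

((0, 0, 2, 2); (0, 2, 0, 0); (4, 0, 0, 1))


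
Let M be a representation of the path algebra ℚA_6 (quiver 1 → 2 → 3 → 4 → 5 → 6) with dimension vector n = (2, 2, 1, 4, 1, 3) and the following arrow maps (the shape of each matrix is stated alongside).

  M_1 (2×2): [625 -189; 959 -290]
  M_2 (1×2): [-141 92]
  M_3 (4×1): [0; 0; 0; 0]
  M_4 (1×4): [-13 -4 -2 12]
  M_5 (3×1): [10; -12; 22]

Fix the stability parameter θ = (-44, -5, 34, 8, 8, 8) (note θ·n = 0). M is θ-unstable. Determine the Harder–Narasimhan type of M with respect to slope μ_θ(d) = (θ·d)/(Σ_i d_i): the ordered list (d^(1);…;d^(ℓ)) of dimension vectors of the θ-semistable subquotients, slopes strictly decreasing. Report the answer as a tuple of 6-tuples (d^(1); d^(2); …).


Via rank(M_{q-1}∘⋯∘M_p): M ≅ I[1,2], I[1,3], I[4,4]^3, I[4,6], I[6,6]^2.
μ_θ-semistable layers: μ^(1)=34; μ^(2)=8; μ^(3)=-5; μ^(4)=-44

((0, 0, 1, 0, 0, 0); (0, 0, 0, 4, 1, 3); (0, 2, 0, 0, 0, 0); (2, 0, 0, 0, 0, 0))


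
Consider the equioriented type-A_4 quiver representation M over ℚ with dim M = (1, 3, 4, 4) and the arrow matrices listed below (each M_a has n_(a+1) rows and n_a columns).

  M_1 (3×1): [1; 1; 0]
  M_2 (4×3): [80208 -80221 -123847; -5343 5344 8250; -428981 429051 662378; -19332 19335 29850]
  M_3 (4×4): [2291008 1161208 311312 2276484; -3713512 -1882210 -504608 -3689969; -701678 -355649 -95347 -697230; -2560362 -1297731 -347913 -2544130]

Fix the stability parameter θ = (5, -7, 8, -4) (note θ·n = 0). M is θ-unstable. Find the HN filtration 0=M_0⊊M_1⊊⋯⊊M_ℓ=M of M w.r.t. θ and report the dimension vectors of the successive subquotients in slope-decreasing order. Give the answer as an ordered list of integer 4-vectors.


Interval decomposition of M: I[1,4], I[2,3]^2, I[3,4], I[4,4]^2.
HN type (ℓ=5): μ^(1)=8; μ^(2)=2; μ^(3)=-1; μ^(4)=-4; μ^(5)=-7

((0, 0, 2, 0); (0, 0, 2, 2); (1, 1, 0, 0); (0, 0, 0, 2); (0, 2, 0, 0))


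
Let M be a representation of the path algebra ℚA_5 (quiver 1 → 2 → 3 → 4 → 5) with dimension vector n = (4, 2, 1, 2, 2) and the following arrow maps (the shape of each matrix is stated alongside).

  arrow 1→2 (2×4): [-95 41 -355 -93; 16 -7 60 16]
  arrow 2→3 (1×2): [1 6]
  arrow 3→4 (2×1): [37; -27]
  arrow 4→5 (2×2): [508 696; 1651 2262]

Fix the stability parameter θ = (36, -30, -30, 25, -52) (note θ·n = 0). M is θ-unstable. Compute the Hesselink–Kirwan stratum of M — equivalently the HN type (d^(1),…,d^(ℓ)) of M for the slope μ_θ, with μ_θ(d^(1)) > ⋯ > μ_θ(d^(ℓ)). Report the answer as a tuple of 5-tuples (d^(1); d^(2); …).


Via rank(M_{q-1}∘⋯∘M_p): M ≅ I[1,1]^2, I[1,2], I[1,5], I[4,4], I[5,5].
μ_θ-semistable layers: μ^(1)=36; μ^(2)=25; μ^(3)=3; μ^(4)=-51/5; μ^(5)=-52

((2, 0, 0, 0, 0); (0, 0, 0, 1, 0); (1, 1, 0, 0, 0); (1, 1, 1, 1, 1); (0, 0, 0, 0, 1))


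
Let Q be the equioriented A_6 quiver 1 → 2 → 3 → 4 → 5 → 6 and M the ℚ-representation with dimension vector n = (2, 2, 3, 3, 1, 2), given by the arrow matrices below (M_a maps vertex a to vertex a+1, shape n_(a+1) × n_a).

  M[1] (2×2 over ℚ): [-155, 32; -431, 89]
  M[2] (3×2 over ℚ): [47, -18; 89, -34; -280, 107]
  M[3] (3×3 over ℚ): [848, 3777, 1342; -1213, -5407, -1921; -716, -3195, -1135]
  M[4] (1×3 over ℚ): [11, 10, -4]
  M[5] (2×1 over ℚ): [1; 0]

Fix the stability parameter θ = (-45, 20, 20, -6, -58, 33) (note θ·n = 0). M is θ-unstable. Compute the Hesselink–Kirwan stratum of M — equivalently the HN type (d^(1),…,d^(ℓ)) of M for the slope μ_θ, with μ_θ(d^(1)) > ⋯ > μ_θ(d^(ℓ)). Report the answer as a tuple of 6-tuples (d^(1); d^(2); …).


Via rank(M_{q-1}∘⋯∘M_p): M ≅ I[1,4], I[1,6], I[3,4], I[6,6].
μ_θ-semistable layers: μ^(1)=33; μ^(2)=34/3; μ^(3)=7; μ^(4)=-6; μ^(5)=-45

((0, 0, 0, 0, 0, 2); (0, 1, 1, 1, 0, 0); (0, 0, 1, 1, 0, 0); (0, 1, 1, 1, 1, 0); (2, 0, 0, 0, 0, 0))


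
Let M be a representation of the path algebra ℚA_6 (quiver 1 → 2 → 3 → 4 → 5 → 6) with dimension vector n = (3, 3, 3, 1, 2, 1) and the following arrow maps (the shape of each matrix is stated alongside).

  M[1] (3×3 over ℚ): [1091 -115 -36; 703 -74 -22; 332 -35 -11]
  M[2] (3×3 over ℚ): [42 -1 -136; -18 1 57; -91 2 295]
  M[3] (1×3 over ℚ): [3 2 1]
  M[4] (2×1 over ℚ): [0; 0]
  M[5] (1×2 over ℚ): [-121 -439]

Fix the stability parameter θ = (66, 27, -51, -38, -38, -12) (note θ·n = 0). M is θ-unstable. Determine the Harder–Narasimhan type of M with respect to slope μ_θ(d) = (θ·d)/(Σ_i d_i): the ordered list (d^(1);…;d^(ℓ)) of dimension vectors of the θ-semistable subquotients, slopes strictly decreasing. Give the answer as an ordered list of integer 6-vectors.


Interval decomposition of M: I[1,3]^2, I[1,4], I[5,5], I[5,6].
HN type (ℓ=4): μ^(1)=14; μ^(2)=1; μ^(3)=-12; μ^(4)=-38

((2, 2, 2, 0, 0, 0); (1, 1, 1, 1, 0, 0); (0, 0, 0, 0, 0, 1); (0, 0, 0, 0, 2, 0))


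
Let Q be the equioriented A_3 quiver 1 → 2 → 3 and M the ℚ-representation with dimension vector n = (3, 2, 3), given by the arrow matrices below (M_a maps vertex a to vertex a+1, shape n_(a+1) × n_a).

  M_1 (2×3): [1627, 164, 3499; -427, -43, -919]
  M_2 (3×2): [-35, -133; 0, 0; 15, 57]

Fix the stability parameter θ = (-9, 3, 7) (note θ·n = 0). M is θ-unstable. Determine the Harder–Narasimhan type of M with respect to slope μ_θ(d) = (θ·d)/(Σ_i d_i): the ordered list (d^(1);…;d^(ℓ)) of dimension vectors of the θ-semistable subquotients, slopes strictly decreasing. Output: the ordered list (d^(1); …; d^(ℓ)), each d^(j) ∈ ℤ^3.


Via rank(M_{q-1}∘⋯∘M_p): M ≅ I[1,1], I[1,2], I[1,3], I[3,3]^2.
μ_θ-semistable layers: μ^(1)=7; μ^(2)=3; μ^(3)=-9

((0, 0, 3); (0, 2, 0); (3, 0, 0))


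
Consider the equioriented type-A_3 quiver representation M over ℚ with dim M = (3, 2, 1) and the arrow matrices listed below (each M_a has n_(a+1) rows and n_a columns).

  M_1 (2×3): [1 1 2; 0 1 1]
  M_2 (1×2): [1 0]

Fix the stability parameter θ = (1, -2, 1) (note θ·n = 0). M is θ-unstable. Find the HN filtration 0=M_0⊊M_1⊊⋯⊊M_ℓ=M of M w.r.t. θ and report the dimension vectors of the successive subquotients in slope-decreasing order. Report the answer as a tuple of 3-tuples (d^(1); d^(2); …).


Barcode: M ≅ I[1,1], I[1,2], I[1,3]. HN layers by μ_θ (2 steps, strictly decreasing):
  μ^(1)=1; μ^(2)=-1/2

((1, 0, 1); (2, 2, 0))


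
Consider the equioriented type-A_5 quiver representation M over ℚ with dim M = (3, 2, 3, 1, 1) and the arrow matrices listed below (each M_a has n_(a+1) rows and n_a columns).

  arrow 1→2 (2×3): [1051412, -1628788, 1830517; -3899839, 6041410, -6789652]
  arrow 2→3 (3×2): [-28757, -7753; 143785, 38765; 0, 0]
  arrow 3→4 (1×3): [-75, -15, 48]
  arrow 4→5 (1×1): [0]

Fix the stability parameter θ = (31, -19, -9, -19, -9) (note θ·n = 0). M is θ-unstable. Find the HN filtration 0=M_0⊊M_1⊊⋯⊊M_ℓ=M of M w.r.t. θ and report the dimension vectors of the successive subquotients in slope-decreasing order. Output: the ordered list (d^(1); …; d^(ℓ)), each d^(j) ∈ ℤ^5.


Interval decomposition of M: I[1,1], I[1,2], I[1,3], I[3,3], I[3,4], I[5,5].
HN type (ℓ=5): μ^(1)=31; μ^(2)=6; μ^(3)=1; μ^(4)=-9; μ^(5)=-14

((1, 0, 0, 0, 0); (1, 1, 0, 0, 0); (1, 1, 1, 0, 0); (0, 0, 1, 0, 1); (0, 0, 1, 1, 0))


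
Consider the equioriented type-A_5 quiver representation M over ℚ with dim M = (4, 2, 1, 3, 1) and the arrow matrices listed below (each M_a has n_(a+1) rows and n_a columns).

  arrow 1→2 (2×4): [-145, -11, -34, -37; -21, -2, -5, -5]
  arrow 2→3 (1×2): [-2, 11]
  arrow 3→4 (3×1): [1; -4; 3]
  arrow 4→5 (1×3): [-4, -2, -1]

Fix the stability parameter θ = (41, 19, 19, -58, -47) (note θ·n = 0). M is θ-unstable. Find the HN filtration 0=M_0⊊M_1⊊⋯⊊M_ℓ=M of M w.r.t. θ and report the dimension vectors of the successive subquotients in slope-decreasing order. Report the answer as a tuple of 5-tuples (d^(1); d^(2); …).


Barcode: M ≅ I[1,1]^2, I[1,2], I[1,5], I[4,4]^2. HN layers by μ_θ (4 steps, strictly decreasing):
  μ^(1)=41; μ^(2)=30; μ^(3)=-26/5; μ^(4)=-58

((2, 0, 0, 0, 0); (1, 1, 0, 0, 0); (1, 1, 1, 1, 1); (0, 0, 0, 2, 0))


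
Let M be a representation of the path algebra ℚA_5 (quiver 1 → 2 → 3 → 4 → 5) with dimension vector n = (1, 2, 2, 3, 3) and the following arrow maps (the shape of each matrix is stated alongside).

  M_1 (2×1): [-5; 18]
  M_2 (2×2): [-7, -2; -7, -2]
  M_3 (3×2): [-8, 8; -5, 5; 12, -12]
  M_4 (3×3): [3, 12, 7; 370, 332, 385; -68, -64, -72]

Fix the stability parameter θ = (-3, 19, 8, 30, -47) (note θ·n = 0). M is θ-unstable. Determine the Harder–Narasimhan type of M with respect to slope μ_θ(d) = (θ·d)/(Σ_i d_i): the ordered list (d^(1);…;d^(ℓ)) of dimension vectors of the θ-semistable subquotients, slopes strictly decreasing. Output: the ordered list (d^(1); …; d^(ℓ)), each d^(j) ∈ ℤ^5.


Via rank(M_{q-1}∘⋯∘M_p): M ≅ I[1,3], I[2,2], I[3,4], I[4,5]^2, I[5,5].
μ_θ-semistable layers: μ^(1)=30; μ^(2)=19; μ^(3)=27/2; μ^(4)=8; μ^(5)=-3; μ^(6)=-17/2; μ^(7)=-47

((0, 0, 0, 1, 0); (0, 1, 0, 0, 0); (0, 1, 1, 0, 0); (0, 0, 1, 0, 0); (1, 0, 0, 0, 0); (0, 0, 0, 2, 2); (0, 0, 0, 0, 1))


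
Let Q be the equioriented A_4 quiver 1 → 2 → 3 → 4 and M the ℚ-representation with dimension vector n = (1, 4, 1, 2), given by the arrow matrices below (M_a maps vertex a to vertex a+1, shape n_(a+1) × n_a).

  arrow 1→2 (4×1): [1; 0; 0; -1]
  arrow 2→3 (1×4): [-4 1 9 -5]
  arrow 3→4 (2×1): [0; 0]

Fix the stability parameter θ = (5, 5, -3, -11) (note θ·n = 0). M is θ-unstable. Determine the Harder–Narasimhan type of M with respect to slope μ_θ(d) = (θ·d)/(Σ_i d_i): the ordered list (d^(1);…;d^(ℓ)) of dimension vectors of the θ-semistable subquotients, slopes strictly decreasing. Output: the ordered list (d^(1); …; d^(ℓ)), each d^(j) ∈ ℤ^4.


Barcode: M ≅ I[1,3], I[2,2]^3, I[4,4]^2. HN layers by μ_θ (3 steps, strictly decreasing):
  μ^(1)=5; μ^(2)=7/3; μ^(3)=-11

((0, 3, 0, 0); (1, 1, 1, 0); (0, 0, 0, 2))


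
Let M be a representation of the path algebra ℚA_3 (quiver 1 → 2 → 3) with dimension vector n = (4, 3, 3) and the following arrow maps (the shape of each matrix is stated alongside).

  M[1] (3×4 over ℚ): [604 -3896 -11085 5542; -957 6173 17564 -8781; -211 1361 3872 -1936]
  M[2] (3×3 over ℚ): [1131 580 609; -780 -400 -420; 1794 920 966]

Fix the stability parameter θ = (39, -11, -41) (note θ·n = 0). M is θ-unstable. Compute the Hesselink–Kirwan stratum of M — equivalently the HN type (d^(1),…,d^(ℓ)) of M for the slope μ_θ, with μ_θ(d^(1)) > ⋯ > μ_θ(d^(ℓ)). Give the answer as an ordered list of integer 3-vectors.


Via rank(M_{q-1}∘⋯∘M_p): M ≅ I[1,1], I[1,2]^2, I[1,3], I[3,3]^2.
μ_θ-semistable layers: μ^(1)=39; μ^(2)=14; μ^(3)=-13/3; μ^(4)=-41

((1, 0, 0); (2, 2, 0); (1, 1, 1); (0, 0, 2))


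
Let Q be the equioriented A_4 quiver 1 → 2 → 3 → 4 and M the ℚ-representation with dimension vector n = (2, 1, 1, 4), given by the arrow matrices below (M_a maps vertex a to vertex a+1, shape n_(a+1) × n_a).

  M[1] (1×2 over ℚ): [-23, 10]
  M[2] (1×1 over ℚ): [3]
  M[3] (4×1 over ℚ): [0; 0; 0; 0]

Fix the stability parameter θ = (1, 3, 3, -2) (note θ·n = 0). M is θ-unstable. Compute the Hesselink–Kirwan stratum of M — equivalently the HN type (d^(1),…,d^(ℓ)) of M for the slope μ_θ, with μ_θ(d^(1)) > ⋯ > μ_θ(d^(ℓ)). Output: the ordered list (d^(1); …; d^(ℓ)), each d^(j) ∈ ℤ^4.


Barcode: M ≅ I[1,1], I[1,3], I[4,4]^4. HN layers by μ_θ (3 steps, strictly decreasing):
  μ^(1)=3; μ^(2)=1; μ^(3)=-2

((0, 1, 1, 0); (2, 0, 0, 0); (0, 0, 0, 4))


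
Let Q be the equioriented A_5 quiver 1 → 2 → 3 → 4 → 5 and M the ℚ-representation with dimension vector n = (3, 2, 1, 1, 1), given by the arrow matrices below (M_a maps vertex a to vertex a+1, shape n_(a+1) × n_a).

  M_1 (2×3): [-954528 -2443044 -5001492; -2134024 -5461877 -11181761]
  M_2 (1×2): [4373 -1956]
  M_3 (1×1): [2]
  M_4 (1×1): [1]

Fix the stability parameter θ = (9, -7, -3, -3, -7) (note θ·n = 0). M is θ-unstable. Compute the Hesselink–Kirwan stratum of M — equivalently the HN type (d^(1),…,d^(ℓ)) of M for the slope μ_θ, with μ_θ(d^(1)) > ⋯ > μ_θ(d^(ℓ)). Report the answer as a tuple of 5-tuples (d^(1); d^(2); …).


Interval decomposition of M: I[1,1]^2, I[1,2], I[2,5].
HN type (ℓ=4): μ^(1)=9; μ^(2)=1; μ^(3)=-13/3; μ^(4)=-7

((2, 0, 0, 0, 0); (1, 1, 0, 0, 0); (0, 0, 1, 1, 1); (0, 1, 0, 0, 0))


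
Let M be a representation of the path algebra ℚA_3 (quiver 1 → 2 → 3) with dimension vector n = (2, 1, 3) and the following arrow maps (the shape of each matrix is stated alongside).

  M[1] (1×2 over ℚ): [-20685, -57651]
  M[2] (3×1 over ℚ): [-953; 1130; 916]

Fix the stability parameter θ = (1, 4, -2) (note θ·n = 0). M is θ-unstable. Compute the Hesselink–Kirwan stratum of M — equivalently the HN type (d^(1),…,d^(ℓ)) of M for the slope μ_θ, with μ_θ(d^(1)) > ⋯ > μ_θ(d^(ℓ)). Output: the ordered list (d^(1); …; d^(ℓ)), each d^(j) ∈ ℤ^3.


Via rank(M_{q-1}∘⋯∘M_p): M ≅ I[1,1], I[1,3], I[3,3]^2.
μ_θ-semistable layers: μ^(1)=1; μ^(2)=-2

((2, 1, 1); (0, 0, 2))


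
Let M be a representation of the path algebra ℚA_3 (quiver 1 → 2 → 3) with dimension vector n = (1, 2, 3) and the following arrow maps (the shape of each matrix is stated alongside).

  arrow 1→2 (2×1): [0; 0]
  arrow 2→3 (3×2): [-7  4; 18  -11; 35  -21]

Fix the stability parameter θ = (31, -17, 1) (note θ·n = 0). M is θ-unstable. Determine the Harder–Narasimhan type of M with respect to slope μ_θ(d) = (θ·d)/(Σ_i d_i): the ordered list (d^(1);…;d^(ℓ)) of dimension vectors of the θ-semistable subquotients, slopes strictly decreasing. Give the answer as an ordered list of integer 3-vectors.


Via rank(M_{q-1}∘⋯∘M_p): M ≅ I[1,1], I[2,3]^2, I[3,3].
μ_θ-semistable layers: μ^(1)=31; μ^(2)=1; μ^(3)=-17

((1, 0, 0); (0, 0, 3); (0, 2, 0))


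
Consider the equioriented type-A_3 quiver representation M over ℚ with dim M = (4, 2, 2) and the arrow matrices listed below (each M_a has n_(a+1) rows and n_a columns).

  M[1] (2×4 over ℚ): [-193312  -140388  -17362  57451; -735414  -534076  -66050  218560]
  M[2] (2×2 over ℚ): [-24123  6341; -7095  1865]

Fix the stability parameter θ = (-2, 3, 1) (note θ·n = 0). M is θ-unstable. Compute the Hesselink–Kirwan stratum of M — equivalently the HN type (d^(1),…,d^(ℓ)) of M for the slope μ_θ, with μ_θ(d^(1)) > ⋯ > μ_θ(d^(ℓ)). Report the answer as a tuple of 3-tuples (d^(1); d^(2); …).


Barcode: M ≅ I[1,1]^2, I[1,2], I[1,3], I[3,3]. HN layers by μ_θ (4 steps, strictly decreasing):
  μ^(1)=3; μ^(2)=2; μ^(3)=1; μ^(4)=-2

((0, 1, 0); (0, 1, 1); (0, 0, 1); (4, 0, 0))


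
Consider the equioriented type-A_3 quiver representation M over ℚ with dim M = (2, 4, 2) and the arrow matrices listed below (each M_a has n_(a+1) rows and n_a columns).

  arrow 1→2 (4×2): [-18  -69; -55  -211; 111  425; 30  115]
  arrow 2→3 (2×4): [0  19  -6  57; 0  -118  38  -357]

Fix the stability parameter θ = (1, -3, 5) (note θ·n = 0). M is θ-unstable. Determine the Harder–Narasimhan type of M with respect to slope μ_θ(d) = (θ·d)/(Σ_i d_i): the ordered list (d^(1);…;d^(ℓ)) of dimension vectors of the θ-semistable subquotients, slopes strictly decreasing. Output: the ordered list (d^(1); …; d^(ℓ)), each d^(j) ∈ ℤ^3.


Barcode: M ≅ I[1,3]^2, I[2,2]^2. HN layers by μ_θ (3 steps, strictly decreasing):
  μ^(1)=5; μ^(2)=-1; μ^(3)=-3

((0, 0, 2); (2, 2, 0); (0, 2, 0))
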